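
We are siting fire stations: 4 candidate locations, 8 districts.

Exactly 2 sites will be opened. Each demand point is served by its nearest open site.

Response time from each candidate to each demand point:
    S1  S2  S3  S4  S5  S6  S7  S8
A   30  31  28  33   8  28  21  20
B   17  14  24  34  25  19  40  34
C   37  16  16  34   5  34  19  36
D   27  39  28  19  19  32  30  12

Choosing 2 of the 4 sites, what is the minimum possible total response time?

Open {C, D}.
  S1→D 27, S2→C 16, S3→C 16, S4→D 19, S5→C 5, S6→D 32, S7→C 19, S8→D 12  ⇒ total 146.
Compare {B, D}: total 154.
Compare {A, B}: total 156.
No size-2 selection does better; minimum is 146.

146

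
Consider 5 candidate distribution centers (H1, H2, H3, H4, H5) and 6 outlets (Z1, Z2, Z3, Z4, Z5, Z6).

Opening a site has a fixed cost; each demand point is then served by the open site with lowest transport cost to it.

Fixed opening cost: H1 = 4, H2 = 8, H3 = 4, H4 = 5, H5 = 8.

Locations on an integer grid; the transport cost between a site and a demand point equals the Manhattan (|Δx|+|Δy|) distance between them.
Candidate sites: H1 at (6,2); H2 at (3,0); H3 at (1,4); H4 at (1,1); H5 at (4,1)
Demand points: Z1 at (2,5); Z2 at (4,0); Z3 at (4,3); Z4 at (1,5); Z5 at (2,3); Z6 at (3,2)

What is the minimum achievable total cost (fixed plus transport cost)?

22

Open {H3, H5}: assign each demand point to its cheapest open site.
  Z1→H3 2, Z2→H5 1, Z3→H5 2, Z4→H3 1, Z5→H3 2, Z6→H5 2
  transport cost 10, fixed 12 → total 22.
Compare {H1, H3}: transport cost 15 + fixed 8 = 23.
Compare {H3}: transport cost 20 + fixed 4 = 24.
Compare {H2, H3}: transport cost 12 + fixed 12 = 24.
All other subsets cost ≥ 23. Minimum total cost: 22.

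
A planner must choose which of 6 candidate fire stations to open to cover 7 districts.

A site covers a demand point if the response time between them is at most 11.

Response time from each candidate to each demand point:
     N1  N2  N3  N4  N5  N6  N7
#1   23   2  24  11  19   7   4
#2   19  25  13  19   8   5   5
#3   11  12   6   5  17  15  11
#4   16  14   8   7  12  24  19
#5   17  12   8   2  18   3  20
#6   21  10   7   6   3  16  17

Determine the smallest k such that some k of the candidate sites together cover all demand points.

3

Coverage sets (demand points within 11 of each site):
  #1: {N2, N4, N6, N7}
  #2: {N5, N6, N7}
  #3: {N1, N3, N4, N7}
  #4: {N3, N4}
  #5: {N3, N4, N6}
  #6: {N2, N3, N4, N5}
No 2 sites suffice: every size-2 union leaves at least one demand point uncovered.
But {#1, #2, #3} covers everything, so the minimum is 3.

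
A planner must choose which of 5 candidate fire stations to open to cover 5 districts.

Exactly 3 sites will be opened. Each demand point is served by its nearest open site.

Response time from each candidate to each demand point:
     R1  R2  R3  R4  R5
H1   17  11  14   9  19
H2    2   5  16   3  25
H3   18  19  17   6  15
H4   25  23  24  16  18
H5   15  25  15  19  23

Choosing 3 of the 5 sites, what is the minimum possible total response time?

39

Open {H1, H2, H3}.
  R1→H2 2, R2→H2 5, R3→H1 14, R4→H2 3, R5→H3 15  ⇒ total 39.
Compare {H2, H3, H5}: total 40.
Compare {H2, H3, H4}: total 41.
No size-3 selection does better; minimum is 39.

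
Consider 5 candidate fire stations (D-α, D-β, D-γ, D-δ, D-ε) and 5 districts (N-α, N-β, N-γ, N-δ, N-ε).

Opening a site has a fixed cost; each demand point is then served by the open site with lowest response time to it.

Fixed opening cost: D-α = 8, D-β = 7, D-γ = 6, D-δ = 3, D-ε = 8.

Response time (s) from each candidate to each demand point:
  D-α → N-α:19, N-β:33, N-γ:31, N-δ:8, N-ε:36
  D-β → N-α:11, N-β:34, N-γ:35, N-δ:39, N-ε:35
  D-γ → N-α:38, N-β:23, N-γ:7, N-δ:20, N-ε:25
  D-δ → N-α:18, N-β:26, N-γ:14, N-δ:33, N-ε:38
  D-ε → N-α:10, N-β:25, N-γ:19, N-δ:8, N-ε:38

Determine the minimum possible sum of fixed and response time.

Open {D-γ, D-ε}: assign each demand point to its cheapest open site.
  N-α→D-ε 10, N-β→D-γ 23, N-γ→D-γ 7, N-δ→D-ε 8, N-ε→D-γ 25
  response time 73, fixed 14 → total 87.
Compare {D-γ, D-δ, D-ε}: response time 73 + fixed 17 = 90.
Compare {D-β, D-γ, D-ε}: response time 73 + fixed 21 = 94.
Compare {D-α, D-β, D-γ}: response time 74 + fixed 21 = 95.
All other subsets cost ≥ 90. Minimum total cost: 87.

87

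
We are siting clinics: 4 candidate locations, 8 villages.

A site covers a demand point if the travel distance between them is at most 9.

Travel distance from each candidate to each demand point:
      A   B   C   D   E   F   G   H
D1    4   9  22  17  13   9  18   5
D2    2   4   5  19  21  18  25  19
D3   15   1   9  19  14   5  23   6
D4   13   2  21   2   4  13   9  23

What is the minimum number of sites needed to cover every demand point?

3

Coverage sets (demand points within 9 of each site):
  D1: {A, B, F, H}
  D2: {A, B, C}
  D3: {B, C, F, H}
  D4: {B, D, E, G}
No 2 sites suffice: every size-2 union leaves at least one demand point uncovered.
But {D1, D2, D4} covers everything, so the minimum is 3.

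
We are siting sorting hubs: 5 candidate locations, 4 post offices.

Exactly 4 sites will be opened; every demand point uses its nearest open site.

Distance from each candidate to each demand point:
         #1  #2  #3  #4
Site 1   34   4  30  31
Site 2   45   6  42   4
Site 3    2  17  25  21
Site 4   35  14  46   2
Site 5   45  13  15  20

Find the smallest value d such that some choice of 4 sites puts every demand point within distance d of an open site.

15

Open {Site 1, Site 2, Site 3, Site 5}.
  Farthest demand point is #3 at distance 15 (to Site 5); all others are ≤ 15.
With {Site 1, Site 3, Site 4, Site 5} the worst case is 15.
With {Site 2, Site 3, Site 4, Site 5} the worst case is 15.
No size-4 selection achieves below 15.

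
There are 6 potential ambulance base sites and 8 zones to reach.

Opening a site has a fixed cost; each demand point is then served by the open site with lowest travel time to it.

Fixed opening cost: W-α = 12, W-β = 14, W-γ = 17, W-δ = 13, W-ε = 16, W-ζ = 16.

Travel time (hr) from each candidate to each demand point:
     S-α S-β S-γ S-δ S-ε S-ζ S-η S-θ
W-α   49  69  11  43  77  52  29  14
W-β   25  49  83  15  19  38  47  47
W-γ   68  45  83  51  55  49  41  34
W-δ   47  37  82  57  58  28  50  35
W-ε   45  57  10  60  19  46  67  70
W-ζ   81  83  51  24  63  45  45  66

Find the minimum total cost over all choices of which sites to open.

Open {W-α, W-β, W-δ}: assign each demand point to its cheapest open site.
  S-α→W-β 25, S-β→W-δ 37, S-γ→W-α 11, S-δ→W-β 15, S-ε→W-β 19, S-ζ→W-δ 28, S-η→W-α 29, S-θ→W-α 14
  travel time 178, fixed 39 → total 217.
Compare {W-α, W-β}: travel time 200 + fixed 26 = 226.
Compare {W-α, W-β, W-δ, W-ε}: travel time 177 + fixed 55 = 232.
Compare {W-α, W-β, W-δ, W-ζ}: travel time 178 + fixed 55 = 233.
All other subsets cost ≥ 226. Minimum total cost: 217.

217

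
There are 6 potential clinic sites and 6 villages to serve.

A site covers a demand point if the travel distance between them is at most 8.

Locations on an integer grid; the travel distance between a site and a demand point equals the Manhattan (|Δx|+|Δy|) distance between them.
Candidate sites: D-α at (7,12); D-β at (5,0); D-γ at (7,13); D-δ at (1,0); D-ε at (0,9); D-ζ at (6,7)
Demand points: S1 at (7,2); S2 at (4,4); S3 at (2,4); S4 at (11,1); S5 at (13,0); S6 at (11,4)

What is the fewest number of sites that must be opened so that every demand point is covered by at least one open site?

2

Coverage sets (demand points within 8 of each site):
  D-α: {}
  D-β: {S1, S2, S3, S4, S5}
  D-γ: {}
  D-δ: {S1, S2, S3}
  D-ε: {S3}
  D-ζ: {S1, S2, S3, S6}
No single site covers all 6 demand points.
But {D-β, D-ζ} covers everything, so the minimum is 2.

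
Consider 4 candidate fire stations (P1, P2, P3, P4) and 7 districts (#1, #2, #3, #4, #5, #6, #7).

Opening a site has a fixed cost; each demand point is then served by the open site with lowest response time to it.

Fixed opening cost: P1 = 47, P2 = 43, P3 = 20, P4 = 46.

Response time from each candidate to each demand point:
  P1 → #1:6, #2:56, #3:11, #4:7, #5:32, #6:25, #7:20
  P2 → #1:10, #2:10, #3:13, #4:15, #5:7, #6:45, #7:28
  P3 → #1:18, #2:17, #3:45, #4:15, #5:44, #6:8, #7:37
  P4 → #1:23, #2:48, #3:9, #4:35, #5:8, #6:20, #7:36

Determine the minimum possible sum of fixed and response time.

154

Open {P2, P3}: assign each demand point to its cheapest open site.
  #1→P2 10, #2→P2 10, #3→P2 13, #4→P2 15, #5→P2 7, #6→P3 8, #7→P2 28
  response time 91, fixed 63 → total 154.
Compare {P1, P3}: response time 101 + fixed 67 = 168.
Compare {P2}: response time 128 + fixed 43 = 171.
Compare {P1, P2}: response time 86 + fixed 90 = 176.
All other subsets cost ≥ 168. Minimum total cost: 154.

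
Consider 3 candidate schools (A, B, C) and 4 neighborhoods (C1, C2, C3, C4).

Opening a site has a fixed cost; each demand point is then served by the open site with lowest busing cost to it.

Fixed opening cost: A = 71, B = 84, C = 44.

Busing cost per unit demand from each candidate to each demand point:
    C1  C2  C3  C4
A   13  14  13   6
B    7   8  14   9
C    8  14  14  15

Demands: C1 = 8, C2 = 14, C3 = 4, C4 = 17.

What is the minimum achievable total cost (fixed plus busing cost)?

461

Open {B}: assign each demand point to its cheapest open site.
  C1→B 8×7=56, C2→B 14×8=112, C3→B 4×14=56, C4→B 17×9=153
  busing cost 377, fixed 84 → total 461.
Compare {A, B}: busing cost 322 + fixed 155 = 477.
Compare {B, C}: busing cost 377 + fixed 128 = 505.
Compare {A, B, C}: busing cost 322 + fixed 199 = 521.
All other subsets cost ≥ 477. Minimum total cost: 461.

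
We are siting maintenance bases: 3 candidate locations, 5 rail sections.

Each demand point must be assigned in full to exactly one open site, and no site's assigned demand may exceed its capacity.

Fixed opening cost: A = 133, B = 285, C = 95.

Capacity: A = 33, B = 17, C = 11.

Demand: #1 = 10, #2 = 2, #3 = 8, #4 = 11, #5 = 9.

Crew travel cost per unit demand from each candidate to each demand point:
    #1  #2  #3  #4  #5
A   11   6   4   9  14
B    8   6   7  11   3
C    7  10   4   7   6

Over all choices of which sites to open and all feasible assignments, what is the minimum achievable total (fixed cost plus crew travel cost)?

535

Open {A, C}; cheapest assignment that respects the capacities:
  A (cap 33, load 31): #1, #2, #3, #4 — cost 10×11 + 2×6 + 8×4 + 11×9 = 253
  C (cap 11, load 9): #5 — cost 9×6 = 54
  Shipping 307, fixed 228 → total 535.
  Any other capacity-feasible assignment to {A, C} ships for at least 307.
Compare {A, B}: its best feasible assignment gives total 698.
Compare {A, B, C}: its best feasible assignment gives total 753.
Every other set of open sites that can feasibly serve all demand totals ≥ 698 even under its best assignment. Minimum: 535.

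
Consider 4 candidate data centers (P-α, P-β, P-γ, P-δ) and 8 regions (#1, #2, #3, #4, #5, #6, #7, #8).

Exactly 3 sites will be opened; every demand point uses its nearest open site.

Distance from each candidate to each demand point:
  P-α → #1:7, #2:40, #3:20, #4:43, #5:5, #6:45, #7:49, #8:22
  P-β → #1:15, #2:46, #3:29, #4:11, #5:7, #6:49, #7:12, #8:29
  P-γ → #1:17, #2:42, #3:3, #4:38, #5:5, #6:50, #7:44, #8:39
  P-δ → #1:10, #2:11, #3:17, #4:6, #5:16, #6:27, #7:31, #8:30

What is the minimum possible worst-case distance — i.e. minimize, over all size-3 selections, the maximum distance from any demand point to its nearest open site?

27

Open {P-α, P-β, P-δ}.
  Farthest demand point is #6 at distance 27 (to P-δ); all others are ≤ 27.
With {P-β, P-γ, P-δ} the worst case is 29.
With {P-α, P-γ, P-δ} the worst case is 31.
No size-3 selection achieves below 27.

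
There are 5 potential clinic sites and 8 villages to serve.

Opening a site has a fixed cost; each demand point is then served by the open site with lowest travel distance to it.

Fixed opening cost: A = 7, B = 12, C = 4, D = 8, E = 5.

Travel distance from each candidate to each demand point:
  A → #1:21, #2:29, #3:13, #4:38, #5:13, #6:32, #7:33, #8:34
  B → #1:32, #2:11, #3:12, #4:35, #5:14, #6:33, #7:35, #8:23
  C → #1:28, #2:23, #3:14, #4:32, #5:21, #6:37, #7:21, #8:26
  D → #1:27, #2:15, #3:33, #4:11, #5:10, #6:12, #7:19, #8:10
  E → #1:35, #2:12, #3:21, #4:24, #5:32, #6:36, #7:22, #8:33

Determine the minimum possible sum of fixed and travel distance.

Open {A, D}: assign each demand point to its cheapest open site.
  #1→A 21, #2→D 15, #3→A 13, #4→D 11, #5→D 10, #6→D 12, #7→D 19, #8→D 10
  travel distance 111, fixed 15 → total 126.
Compare {A, D, E}: travel distance 108 + fixed 20 = 128.
Compare {C, D}: travel distance 118 + fixed 12 = 130.
Compare {A, C, D}: travel distance 111 + fixed 19 = 130.
All other subsets cost ≥ 128. Minimum total cost: 126.

126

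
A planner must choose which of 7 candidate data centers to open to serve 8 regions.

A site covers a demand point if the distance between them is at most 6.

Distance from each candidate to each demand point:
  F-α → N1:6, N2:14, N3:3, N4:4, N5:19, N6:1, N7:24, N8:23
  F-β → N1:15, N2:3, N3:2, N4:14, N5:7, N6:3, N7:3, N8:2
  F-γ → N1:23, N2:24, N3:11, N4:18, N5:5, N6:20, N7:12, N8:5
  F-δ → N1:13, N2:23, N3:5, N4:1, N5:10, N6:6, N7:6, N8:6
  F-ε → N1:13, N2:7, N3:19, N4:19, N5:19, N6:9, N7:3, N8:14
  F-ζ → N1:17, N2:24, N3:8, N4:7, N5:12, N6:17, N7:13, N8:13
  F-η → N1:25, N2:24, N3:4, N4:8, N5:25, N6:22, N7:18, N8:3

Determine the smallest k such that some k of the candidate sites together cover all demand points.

Coverage sets (demand points within 6 of each site):
  F-α: {N1, N3, N4, N6}
  F-β: {N2, N3, N6, N7, N8}
  F-γ: {N5, N8}
  F-δ: {N3, N4, N6, N7, N8}
  F-ε: {N7}
  F-ζ: {}
  F-η: {N3, N8}
No 2 sites suffice: every size-2 union leaves at least one demand point uncovered.
But {F-α, F-β, F-γ} covers everything, so the minimum is 3.

3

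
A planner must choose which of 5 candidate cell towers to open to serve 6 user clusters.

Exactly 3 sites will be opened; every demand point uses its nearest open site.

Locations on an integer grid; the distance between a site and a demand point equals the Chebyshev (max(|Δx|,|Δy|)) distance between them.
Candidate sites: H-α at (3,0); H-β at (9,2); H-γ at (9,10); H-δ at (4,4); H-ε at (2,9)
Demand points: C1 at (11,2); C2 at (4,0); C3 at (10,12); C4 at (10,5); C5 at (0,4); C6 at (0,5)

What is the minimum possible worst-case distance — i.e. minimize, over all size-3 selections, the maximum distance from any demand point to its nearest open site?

4

Open {H-β, H-γ, H-δ}.
  Farthest demand point is C2 at distance 4 (to H-δ); all others are ≤ 4.
With {H-α, H-β, H-γ} the worst case is 5.
With {H-β, H-γ, H-ε} the worst case is 5.
No size-3 selection achieves below 4.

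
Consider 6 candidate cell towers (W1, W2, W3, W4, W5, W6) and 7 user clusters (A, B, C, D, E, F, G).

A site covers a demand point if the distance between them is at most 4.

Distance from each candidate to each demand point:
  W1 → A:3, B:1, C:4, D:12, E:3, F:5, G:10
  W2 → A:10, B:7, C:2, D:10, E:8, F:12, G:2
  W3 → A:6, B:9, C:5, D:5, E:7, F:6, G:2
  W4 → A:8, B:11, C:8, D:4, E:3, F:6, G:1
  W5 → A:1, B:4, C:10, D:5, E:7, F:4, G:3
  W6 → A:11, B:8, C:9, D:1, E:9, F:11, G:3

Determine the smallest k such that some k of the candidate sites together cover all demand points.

3

Coverage sets (demand points within 4 of each site):
  W1: {A, B, C, E}
  W2: {C, G}
  W3: {G}
  W4: {D, E, G}
  W5: {A, B, F, G}
  W6: {D, G}
No 2 sites suffice: every size-2 union leaves at least one demand point uncovered.
But {W1, W4, W5} covers everything, so the minimum is 3.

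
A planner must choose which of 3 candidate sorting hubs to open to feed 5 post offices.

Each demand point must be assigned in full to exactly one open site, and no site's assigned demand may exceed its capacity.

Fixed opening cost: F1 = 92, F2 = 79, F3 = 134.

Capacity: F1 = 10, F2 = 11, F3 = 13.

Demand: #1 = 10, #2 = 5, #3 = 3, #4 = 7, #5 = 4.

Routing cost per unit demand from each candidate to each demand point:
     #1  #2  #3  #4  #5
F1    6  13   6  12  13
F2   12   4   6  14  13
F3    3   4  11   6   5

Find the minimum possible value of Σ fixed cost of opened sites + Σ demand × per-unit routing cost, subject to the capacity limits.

465

Open {F1, F2, F3}; cheapest assignment that respects the capacities:
  F1 (cap 10, load 10): #1 — cost 10×6 = 60
  F2 (cap 11, load 8): #2, #3 — cost 5×4 + 3×6 = 38
  F3 (cap 13, load 11): #4, #5 — cost 7×6 + 4×5 = 62
  Shipping 160, fixed 305 → total 465.
  Any other capacity-feasible assignment to {F1, F2, F3} ships for at least 160.
Total demand is 29 and no other set of sites has combined capacity ≥ 29, so {F1, F2, F3} is the only feasible choice of open sites. Minimum: 465.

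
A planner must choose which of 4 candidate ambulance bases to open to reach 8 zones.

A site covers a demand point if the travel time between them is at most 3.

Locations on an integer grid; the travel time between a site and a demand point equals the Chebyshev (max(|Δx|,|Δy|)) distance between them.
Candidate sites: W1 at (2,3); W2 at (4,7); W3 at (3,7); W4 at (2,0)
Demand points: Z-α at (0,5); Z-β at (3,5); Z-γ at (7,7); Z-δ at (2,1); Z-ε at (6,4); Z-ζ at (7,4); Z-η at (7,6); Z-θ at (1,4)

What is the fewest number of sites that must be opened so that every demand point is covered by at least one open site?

Coverage sets (demand points within 3 of each site):
  W1: {Z-α, Z-β, Z-δ, Z-θ}
  W2: {Z-β, Z-γ, Z-ε, Z-ζ, Z-η, Z-θ}
  W3: {Z-α, Z-β, Z-ε, Z-θ}
  W4: {Z-δ}
No single site covers all 8 demand points.
But {W1, W2} covers everything, so the minimum is 2.

2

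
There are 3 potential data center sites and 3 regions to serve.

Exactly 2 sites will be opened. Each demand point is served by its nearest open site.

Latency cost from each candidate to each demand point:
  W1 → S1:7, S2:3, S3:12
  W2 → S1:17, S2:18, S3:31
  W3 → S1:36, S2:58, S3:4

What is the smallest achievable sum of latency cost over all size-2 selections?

14

Open {W1, W3}.
  S1→W1 7, S2→W1 3, S3→W3 4  ⇒ total 14.
Compare {W1, W2}: total 22.
Compare {W2, W3}: total 39.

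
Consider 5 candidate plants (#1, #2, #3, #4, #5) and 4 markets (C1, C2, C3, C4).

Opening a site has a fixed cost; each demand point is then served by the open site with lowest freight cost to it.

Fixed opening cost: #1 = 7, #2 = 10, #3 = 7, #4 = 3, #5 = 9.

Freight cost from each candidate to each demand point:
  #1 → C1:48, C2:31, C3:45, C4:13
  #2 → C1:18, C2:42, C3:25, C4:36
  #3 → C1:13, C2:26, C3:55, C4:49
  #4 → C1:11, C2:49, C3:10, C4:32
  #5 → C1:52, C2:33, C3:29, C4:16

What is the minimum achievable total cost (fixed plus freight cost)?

75

Open {#1, #4}: assign each demand point to its cheapest open site.
  C1→#4 11, C2→#1 31, C3→#4 10, C4→#1 13
  freight cost 65, fixed 10 → total 75.
Compare {#1, #3, #4}: freight cost 60 + fixed 17 = 77.
Compare {#4, #5}: freight cost 70 + fixed 12 = 82.
Compare {#3, #4, #5}: freight cost 63 + fixed 19 = 82.
All other subsets cost ≥ 77. Minimum total cost: 75.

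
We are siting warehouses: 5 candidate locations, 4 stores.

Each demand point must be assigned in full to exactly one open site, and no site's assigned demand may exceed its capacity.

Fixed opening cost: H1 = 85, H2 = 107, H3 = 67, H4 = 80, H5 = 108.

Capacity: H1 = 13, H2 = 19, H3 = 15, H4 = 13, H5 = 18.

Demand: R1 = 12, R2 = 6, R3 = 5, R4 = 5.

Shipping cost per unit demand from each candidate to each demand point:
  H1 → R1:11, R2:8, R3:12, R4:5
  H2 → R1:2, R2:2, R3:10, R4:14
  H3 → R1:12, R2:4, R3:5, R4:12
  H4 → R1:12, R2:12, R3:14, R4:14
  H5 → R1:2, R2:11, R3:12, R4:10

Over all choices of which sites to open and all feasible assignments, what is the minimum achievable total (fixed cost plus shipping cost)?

295

Open {H2, H3}; cheapest assignment that respects the capacities:
  H2 (cap 19, load 18): R1, R2 — cost 12×2 + 6×2 = 36
  H3 (cap 15, load 10): R3, R4 — cost 5×5 + 5×12 = 85
  Shipping 121, fixed 174 → total 295.
  Any other capacity-feasible assignment to {H2, H3} ships for at least 121.
Compare {H3, H5}: its best feasible assignment gives total 298.
Compare {H1, H2}: its best feasible assignment gives total 313.
Every other set of open sites that can feasibly serve all demand totals ≥ 298 even under its best assignment. Minimum: 295.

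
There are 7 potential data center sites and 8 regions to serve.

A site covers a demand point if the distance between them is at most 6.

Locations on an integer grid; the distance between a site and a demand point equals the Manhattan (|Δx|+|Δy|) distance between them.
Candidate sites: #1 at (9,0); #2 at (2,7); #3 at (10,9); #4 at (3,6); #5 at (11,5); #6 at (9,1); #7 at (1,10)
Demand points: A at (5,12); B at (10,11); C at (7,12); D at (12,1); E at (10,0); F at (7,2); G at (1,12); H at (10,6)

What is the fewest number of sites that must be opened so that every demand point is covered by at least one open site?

3

Coverage sets (demand points within 6 of each site):
  #1: {D, E, F}
  #2: {G}
  #3: {B, C, H}
  #4: {}
  #5: {D, E, H}
  #6: {D, E, F, H}
  #7: {A, G}
No 2 sites suffice: every size-2 union leaves at least one demand point uncovered.
But {#1, #3, #7} covers everything, so the minimum is 3.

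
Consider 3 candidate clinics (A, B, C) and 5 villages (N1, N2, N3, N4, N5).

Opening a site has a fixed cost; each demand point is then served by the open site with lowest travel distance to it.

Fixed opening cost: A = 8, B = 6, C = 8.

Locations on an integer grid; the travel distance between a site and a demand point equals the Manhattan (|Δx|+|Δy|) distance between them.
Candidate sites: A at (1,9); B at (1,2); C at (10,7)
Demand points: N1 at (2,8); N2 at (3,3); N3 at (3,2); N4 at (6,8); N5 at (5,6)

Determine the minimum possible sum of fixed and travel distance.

Open {A, B}: assign each demand point to its cheapest open site.
  N1→A 2, N2→B 3, N3→B 2, N4→A 6, N5→A 7
  travel distance 20, fixed 14 → total 34.
Compare {B}: travel distance 31 + fixed 6 = 37.
Compare {B, C}: travel distance 23 + fixed 14 = 37.
Compare {A}: travel distance 32 + fixed 8 = 40.
All other subsets cost ≥ 37. Minimum total cost: 34.

34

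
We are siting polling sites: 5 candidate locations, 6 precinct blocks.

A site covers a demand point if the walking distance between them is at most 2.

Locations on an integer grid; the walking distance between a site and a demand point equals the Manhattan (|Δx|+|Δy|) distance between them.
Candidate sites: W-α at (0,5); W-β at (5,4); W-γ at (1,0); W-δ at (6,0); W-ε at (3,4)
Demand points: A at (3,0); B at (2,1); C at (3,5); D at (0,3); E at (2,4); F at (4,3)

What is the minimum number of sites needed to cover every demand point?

3

Coverage sets (demand points within 2 of each site):
  W-α: {D}
  W-β: {F}
  W-γ: {A, B}
  W-δ: {}
  W-ε: {C, E, F}
No 2 sites suffice: every size-2 union leaves at least one demand point uncovered.
But {W-α, W-γ, W-ε} covers everything, so the minimum is 3.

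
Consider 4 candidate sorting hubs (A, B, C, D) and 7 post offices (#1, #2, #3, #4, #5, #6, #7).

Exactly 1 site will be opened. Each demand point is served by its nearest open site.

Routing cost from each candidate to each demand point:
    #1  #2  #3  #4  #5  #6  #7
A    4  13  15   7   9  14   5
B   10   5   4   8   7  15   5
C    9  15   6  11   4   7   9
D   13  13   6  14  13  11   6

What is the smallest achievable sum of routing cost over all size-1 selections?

Open {B}.
  #1→B 10, #2→B 5, #3→B 4, #4→B 8, #5→B 7, #6→B 15, #7→B 5  ⇒ total 54.
Compare {C}: total 61.
Compare {A}: total 67.
No size-1 selection does better; minimum is 54.

54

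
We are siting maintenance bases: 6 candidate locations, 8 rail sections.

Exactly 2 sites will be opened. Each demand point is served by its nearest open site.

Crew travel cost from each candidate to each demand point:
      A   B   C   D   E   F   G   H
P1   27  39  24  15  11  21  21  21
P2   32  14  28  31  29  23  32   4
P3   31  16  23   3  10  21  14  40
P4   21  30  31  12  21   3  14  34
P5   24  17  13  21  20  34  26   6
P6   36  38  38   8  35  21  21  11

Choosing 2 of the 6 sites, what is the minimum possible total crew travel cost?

Open {P4, P5}.
  A→P4 21, B→P5 17, C→P5 13, D→P4 12, E→P5 20, F→P4 3, G→P4 14, H→P5 6  ⇒ total 106.
Compare {P3, P5}: total 107.
Compare {P2, P4}: total 117.
No size-2 selection does better; minimum is 106.

106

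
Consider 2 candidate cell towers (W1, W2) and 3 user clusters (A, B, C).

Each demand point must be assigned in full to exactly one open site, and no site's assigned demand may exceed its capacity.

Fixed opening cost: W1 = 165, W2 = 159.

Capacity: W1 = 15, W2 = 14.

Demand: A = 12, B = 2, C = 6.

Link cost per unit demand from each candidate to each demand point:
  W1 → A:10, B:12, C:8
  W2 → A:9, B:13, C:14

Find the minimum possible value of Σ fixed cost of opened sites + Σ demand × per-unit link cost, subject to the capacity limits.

504

Open {W1, W2}; cheapest assignment that respects the capacities:
  W1 (cap 15, load 8): B, C — cost 2×12 + 6×8 = 72
  W2 (cap 14, load 12): A — cost 12×9 = 108
  Shipping 180, fixed 324 → total 504.
  Any other capacity-feasible assignment to {W1, W2} ships for at least 180.
Total demand is 20 and no other set of sites has combined capacity ≥ 20, so {W1, W2} is the only feasible choice of open sites. Minimum: 504.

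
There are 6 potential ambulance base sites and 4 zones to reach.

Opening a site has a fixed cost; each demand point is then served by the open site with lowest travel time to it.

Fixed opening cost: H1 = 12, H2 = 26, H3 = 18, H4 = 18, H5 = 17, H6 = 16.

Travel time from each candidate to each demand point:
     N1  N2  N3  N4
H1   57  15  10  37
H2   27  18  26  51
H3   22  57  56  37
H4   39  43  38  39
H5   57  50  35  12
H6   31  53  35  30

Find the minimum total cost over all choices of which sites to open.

Open {H1, H3, H5}: assign each demand point to its cheapest open site.
  N1→H3 22, N2→H1 15, N3→H1 10, N4→H5 12
  travel time 59, fixed 47 → total 106.
Compare {H1, H5, H6}: travel time 68 + fixed 45 = 113.
Compare {H1, H3}: travel time 84 + fixed 30 = 114.
Compare {H1, H6}: travel time 86 + fixed 28 = 114.
All other subsets cost ≥ 113. Minimum total cost: 106.

106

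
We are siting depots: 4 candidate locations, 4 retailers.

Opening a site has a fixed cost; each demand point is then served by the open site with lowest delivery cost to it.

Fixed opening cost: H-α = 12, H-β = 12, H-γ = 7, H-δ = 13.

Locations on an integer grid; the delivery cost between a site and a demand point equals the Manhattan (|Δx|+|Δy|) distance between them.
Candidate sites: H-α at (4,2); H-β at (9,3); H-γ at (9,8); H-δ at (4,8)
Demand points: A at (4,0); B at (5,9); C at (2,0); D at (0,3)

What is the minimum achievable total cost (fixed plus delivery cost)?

31

Open {H-α}: assign each demand point to its cheapest open site.
  A→H-α 2, B→H-α 8, C→H-α 4, D→H-α 5
  delivery cost 19, fixed 12 → total 31.
Compare {H-α, H-γ}: delivery cost 16 + fixed 19 = 35.
Compare {H-α, H-δ}: delivery cost 13 + fixed 25 = 38.
Compare {H-δ}: delivery cost 29 + fixed 13 = 42.
All other subsets cost ≥ 35. Minimum total cost: 31.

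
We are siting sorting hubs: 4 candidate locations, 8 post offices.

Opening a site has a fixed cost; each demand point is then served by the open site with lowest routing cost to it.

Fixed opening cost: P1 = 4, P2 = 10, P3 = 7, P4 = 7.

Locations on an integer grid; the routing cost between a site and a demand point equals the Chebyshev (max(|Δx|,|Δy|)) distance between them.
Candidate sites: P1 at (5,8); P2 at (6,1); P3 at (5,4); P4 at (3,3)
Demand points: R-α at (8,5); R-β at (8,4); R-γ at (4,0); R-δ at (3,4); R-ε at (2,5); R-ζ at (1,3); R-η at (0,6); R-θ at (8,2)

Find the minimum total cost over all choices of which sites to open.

Open {P4}: assign each demand point to its cheapest open site.
  R-α→P4 5, R-β→P4 5, R-γ→P4 3, R-δ→P4 1, R-ε→P4 2, R-ζ→P4 2, R-η→P4 3, R-θ→P4 5
  routing cost 26, fixed 7 → total 33.
Compare {P3}: routing cost 27 + fixed 7 = 34.
Compare {P1, P4}: routing cost 23 + fixed 11 = 34.
Compare {P3, P4}: routing cost 20 + fixed 14 = 34.
All other subsets cost ≥ 34. Minimum total cost: 33.

33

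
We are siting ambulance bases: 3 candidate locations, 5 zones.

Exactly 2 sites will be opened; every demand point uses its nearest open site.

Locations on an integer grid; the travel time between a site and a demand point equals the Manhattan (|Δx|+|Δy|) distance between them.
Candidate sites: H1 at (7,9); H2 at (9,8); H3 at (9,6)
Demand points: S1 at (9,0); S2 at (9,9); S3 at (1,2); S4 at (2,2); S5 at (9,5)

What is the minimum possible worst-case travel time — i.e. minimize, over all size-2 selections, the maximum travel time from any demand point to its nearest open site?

Open {H1, H3}.
  Farthest demand point is S3 at travel time 12 (to H3); all others are ≤ 12.
With {H2, H3} the worst case is 12.
With {H1, H2} the worst case is 13.
No size-2 selection achieves below 12.

12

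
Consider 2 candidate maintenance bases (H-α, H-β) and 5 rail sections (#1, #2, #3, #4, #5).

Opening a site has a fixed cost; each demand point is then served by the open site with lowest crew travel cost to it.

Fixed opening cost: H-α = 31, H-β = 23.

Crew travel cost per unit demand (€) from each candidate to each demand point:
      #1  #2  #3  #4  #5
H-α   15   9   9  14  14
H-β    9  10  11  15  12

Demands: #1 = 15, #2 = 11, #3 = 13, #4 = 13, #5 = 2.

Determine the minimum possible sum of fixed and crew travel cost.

Open {H-α, H-β}: assign each demand point to its cheapest open site.
  #1→H-β 15×9=135, #2→H-α 11×9=99, #3→H-α 13×9=117, #4→H-α 13×14=182, #5→H-β 2×12=24
  crew travel cost 557, fixed 54 → total 611.
Compare {H-β}: crew travel cost 607 + fixed 23 = 630.
Compare {H-α}: crew travel cost 651 + fixed 31 = 682.

611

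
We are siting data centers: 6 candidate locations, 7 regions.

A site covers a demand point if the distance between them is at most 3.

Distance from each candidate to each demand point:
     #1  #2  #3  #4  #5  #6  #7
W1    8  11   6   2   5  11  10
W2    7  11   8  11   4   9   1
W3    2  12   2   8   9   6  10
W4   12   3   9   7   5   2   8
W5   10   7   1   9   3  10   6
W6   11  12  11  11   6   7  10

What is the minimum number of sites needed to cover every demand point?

Coverage sets (demand points within 3 of each site):
  W1: {#4}
  W2: {#7}
  W3: {#1, #3}
  W4: {#2, #6}
  W5: {#3, #5}
  W6: {}
No 4 sites suffice: every size-4 union leaves at least one demand point uncovered.
But {W1, W2, W3, W4, W5} covers everything, so the minimum is 5.

5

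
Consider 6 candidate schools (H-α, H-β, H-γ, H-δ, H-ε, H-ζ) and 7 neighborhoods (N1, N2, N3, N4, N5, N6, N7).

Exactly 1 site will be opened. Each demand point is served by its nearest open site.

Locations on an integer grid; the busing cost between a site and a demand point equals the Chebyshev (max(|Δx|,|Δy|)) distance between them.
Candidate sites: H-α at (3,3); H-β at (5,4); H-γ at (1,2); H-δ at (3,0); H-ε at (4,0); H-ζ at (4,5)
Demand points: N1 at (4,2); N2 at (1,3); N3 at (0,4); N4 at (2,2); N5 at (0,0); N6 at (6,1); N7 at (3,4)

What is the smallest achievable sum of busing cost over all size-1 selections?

14

Open {H-α}.
  N1→H-α 1, N2→H-α 2, N3→H-α 3, N4→H-α 1, N5→H-α 3, N6→H-α 3, N7→H-α 1  ⇒ total 14.
Compare {H-γ}: total 16.
Compare {H-δ}: total 21.
No size-1 selection does better; minimum is 14.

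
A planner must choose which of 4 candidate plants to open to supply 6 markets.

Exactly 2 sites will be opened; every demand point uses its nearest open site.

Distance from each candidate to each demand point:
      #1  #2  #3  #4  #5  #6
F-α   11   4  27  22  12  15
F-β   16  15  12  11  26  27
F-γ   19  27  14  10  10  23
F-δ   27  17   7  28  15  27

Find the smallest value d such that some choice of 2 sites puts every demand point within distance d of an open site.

15

Open {F-α, F-β}.
  Farthest demand point is #6 at distance 15 (to F-α); all others are ≤ 15.
With {F-α, F-γ} the worst case is 15.
With {F-α, F-δ} the worst case is 22.
No size-2 selection achieves below 15.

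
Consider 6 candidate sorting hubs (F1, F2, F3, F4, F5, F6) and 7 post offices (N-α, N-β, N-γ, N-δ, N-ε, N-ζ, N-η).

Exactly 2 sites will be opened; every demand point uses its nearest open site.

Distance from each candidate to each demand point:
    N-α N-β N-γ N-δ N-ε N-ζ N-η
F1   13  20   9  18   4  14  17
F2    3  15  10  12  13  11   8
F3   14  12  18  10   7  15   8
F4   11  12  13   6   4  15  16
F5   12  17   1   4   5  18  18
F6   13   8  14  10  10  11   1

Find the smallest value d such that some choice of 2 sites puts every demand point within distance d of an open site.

11

Open {F2, F6}.
  Farthest demand point is N-ζ at distance 11 (to F2); all others are ≤ 11.
With {F2, F3} the worst case is 12.
With {F2, F4} the worst case is 12.
No size-2 selection achieves below 11.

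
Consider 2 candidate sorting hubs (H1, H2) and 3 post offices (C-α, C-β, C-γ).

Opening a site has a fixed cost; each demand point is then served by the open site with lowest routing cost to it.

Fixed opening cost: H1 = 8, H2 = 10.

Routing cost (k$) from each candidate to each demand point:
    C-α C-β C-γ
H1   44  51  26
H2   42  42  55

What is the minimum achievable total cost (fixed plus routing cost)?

128

Open {H1, H2}: assign each demand point to its cheapest open site.
  C-α→H2 42, C-β→H2 42, C-γ→H1 26
  routing cost 110, fixed 18 → total 128.
Compare {H1}: routing cost 121 + fixed 8 = 129.
Compare {H2}: routing cost 139 + fixed 10 = 149.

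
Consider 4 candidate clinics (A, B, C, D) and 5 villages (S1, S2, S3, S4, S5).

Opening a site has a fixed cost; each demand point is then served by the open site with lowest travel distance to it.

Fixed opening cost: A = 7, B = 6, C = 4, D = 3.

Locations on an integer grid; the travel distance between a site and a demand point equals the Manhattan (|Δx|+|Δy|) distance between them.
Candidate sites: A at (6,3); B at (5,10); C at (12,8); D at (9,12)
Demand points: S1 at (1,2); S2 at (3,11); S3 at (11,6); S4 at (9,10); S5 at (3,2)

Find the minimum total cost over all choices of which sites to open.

36

Open {A, C, D}: assign each demand point to its cheapest open site.
  S1→A 6, S2→D 7, S3→C 3, S4→D 2, S5→A 4
  travel distance 22, fixed 14 → total 36.
Compare {A, D}: travel distance 27 + fixed 10 = 37.
Compare {A, B, C}: travel distance 20 + fixed 17 = 37.
Compare {A, B}: travel distance 25 + fixed 13 = 38.
All other subsets cost ≥ 37. Minimum total cost: 36.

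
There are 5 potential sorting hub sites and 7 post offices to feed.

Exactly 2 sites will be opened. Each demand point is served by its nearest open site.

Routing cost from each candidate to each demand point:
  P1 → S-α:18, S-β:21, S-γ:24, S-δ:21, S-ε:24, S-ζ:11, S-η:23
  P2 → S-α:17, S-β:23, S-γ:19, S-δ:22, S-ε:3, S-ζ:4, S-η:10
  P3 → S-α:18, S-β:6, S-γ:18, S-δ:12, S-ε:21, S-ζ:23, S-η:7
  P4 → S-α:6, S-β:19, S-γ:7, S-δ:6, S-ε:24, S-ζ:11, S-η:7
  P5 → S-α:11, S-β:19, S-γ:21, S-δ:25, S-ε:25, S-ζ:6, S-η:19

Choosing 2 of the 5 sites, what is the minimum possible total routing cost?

Open {P2, P4}.
  S-α→P4 6, S-β→P4 19, S-γ→P4 7, S-δ→P4 6, S-ε→P2 3, S-ζ→P2 4, S-η→P4 7  ⇒ total 52.
Compare {P3, P4}: total 64.
Compare {P2, P3}: total 67.
No size-2 selection does better; minimum is 52.

52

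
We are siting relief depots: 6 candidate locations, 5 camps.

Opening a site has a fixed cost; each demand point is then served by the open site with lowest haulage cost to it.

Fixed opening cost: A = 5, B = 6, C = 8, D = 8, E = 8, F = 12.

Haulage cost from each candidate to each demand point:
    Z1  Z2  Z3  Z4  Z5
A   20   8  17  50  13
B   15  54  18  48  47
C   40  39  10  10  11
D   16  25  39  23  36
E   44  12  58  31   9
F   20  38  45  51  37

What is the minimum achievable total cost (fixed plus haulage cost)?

Open {A, C}: assign each demand point to its cheapest open site.
  Z1→A 20, Z2→A 8, Z3→C 10, Z4→C 10, Z5→C 11
  haulage cost 59, fixed 13 → total 72.
Compare {A, B, C}: haulage cost 54 + fixed 19 = 73.
Compare {A, C, D}: haulage cost 55 + fixed 21 = 76.
Compare {A, C, E}: haulage cost 57 + fixed 21 = 78.
All other subsets cost ≥ 73. Minimum total cost: 72.

72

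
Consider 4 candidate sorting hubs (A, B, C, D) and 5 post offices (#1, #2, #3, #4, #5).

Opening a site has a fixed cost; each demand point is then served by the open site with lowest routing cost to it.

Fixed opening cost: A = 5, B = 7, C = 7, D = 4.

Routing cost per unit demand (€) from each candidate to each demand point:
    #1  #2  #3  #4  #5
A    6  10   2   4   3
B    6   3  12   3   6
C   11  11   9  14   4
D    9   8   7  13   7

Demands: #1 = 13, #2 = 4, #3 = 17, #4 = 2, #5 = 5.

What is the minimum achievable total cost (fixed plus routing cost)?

157

Open {A, B}: assign each demand point to its cheapest open site.
  #1→A 13×6=78, #2→B 4×3=12, #3→A 17×2=34, #4→B 2×3=6, #5→A 5×3=15
  routing cost 145, fixed 12 → total 157.
Compare {A, B, D}: routing cost 145 + fixed 16 = 161.
Compare {A, B, C}: routing cost 145 + fixed 19 = 164.
Compare {A, B, C, D}: routing cost 145 + fixed 23 = 168.
All other subsets cost ≥ 161. Minimum total cost: 157.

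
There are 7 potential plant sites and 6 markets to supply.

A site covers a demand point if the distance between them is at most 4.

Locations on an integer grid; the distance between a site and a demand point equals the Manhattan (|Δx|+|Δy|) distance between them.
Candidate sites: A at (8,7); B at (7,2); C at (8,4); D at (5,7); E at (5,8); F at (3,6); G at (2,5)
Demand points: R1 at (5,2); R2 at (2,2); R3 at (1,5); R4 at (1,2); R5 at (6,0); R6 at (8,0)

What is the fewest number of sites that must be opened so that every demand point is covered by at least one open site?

2

Coverage sets (demand points within 4 of each site):
  A: {}
  B: {R1, R5, R6}
  C: {R6}
  D: {}
  E: {}
  F: {R3}
  G: {R2, R3, R4}
No single site covers all 6 demand points.
But {B, G} covers everything, so the minimum is 2.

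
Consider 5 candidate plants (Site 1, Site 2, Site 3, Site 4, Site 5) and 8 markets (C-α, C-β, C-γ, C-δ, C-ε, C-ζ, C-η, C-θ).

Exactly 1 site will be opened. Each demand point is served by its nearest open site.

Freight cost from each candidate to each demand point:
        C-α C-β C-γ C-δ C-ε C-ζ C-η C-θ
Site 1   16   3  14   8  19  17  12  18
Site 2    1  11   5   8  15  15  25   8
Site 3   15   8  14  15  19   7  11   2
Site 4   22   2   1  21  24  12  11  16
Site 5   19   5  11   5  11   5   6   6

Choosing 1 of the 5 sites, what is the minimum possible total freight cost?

Open {Site 5}.
  C-α→Site 5 19, C-β→Site 5 5, C-γ→Site 5 11, C-δ→Site 5 5, C-ε→Site 5 11, C-ζ→Site 5 5, C-η→Site 5 6, C-θ→Site 5 6  ⇒ total 68.
Compare {Site 2}: total 88.
Compare {Site 3}: total 91.
No size-1 selection does better; minimum is 68.

68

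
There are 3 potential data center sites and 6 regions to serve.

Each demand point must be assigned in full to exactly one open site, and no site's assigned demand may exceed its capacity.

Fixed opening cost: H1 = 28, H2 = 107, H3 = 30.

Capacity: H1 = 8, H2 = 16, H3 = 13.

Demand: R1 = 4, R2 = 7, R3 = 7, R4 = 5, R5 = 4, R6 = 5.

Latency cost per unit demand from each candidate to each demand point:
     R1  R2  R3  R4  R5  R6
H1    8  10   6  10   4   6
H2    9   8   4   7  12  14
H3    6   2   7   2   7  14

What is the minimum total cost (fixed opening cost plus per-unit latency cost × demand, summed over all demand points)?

Open {H1, H2, H3}; cheapest assignment that respects the capacities:
  H1 (cap 8, load 5): R6 — cost 5×6 = 30
  H2 (cap 16, load 15): R1, R3, R5 — cost 4×9 + 7×4 + 4×12 = 112
  H3 (cap 13, load 12): R2, R4 — cost 7×2 + 5×2 = 24
  Shipping 166, fixed 165 → total 331.
  Any other capacity-feasible assignment to {H1, H2, H3} ships for at least 166.
Total demand is 32 and no other set of sites has combined capacity ≥ 32, so {H1, H2, H3} is the only feasible choice of open sites. Minimum: 331.

331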